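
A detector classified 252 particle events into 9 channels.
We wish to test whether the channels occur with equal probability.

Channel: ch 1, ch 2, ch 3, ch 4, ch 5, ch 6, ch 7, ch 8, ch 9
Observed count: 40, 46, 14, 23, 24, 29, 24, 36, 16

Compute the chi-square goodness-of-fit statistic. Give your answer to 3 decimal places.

33.214

Under H₀ each category has probability 1/9, so each expected count is 252/9 = 28.
χ² = (40−28)²/28 + (46−28)²/28 + (14−28)²/28 + (23−28)²/28 + (24−28)²/28 + (29−28)²/28 + (24−28)²/28 + (36−28)²/28 + (16−28)²/28
   = 5.1429 + 11.5714 + 7.0000 + 0.8929 + 0.5714 + 0.0357 + 0.5714 + 2.2857 + 5.1429
Sum = 33.214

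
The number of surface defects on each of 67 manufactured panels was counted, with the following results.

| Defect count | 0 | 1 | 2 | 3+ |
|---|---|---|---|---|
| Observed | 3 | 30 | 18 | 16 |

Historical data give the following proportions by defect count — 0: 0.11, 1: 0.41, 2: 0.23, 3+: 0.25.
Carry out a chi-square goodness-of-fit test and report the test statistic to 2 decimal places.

Expected counts E_i = n·p_i: 67×0.11 = 7.37, 67×0.41 = 27.47, 67×0.23 = 15.41, 67×0.25 = 16.75.
cat         O        E   (O−E)²/E
0           3     7.37      2.591
1          30    27.47      0.233
2          18    15.41      0.435
3+         16    16.75      0.034
Sum = 3.29

3.29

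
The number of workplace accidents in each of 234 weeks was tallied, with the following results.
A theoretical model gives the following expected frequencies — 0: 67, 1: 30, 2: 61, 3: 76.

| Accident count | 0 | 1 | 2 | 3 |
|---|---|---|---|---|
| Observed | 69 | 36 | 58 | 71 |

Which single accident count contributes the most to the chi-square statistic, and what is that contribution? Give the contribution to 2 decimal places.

0: (69 − 67)²/67 = 4/67 = 0.060
1: (36 − 30)²/30 = 36/30 = 1.200
2: (58 − 61)²/61 = 9/61 = 0.148
3: (71 − 76)²/76 = 25/76 = 0.329
The largest term is for 1: 1.20.

1, 1.20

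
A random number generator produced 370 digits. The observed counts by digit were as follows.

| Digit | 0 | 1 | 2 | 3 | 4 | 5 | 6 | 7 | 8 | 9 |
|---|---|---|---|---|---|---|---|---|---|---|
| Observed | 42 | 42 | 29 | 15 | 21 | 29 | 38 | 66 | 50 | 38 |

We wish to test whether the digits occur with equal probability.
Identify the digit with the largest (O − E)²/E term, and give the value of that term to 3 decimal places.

Expected count for each of the 10 categories: 370/10 = 37.
0: (42 − 37)²/37 = 25/37 = 0.6757
1: (42 − 37)²/37 = 25/37 = 0.6757
2: (29 − 37)²/37 = 64/37 = 1.7297
3: (15 − 37)²/37 = 484/37 = 13.0811
4: (21 − 37)²/37 = 256/37 = 6.9189
5: (29 − 37)²/37 = 64/37 = 1.7297
6: (38 − 37)²/37 = 1/37 = 0.0270
7: (66 − 37)²/37 = 841/37 = 22.7297
8: (50 − 37)²/37 = 169/37 = 4.5676
9: (38 − 37)²/37 = 1/37 = 0.0270
The largest term is for 7: 22.730.

7, 22.730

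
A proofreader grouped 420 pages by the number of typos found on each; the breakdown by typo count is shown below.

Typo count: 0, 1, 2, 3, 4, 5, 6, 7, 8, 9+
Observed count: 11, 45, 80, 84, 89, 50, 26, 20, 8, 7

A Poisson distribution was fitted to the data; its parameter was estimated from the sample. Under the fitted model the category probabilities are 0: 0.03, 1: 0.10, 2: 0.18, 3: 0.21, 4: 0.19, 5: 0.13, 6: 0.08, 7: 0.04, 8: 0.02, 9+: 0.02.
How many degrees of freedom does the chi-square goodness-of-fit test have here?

There are k = 10 categories and 1 parameter estimated from the data, so df = 10 − 1 − 1 = 8.

8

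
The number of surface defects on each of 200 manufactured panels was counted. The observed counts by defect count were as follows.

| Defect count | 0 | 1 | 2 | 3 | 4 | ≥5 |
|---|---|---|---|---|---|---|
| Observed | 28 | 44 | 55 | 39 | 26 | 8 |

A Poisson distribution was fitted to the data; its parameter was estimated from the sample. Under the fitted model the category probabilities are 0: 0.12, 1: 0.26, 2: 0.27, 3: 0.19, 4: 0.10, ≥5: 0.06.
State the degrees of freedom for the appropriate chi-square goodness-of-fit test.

4

There are k = 6 categories and 1 parameter estimated from the data, so df = 6 − 1 − 1 = 4.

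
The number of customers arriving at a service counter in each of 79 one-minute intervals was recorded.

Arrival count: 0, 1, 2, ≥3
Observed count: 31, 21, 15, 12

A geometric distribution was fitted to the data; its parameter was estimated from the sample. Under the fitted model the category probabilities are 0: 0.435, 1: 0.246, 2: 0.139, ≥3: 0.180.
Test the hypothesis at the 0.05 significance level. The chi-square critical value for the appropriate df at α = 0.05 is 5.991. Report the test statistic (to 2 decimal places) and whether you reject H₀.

2.27; do not reject

Expected counts E_i = n·p_i: 79×0.435 = 34.365, 79×0.246 = 19.434, 79×0.139 = 10.981, 79×0.180 = 14.22.
cat         O        E   (O−E)²/E
0          31   34.365      0.329
1          21   19.434      0.126
2          15   10.981      1.471
≥3         12    14.22      0.347
Sum = 2.27
df = 2. Since 2.27 < 5.991, we do not reject H₀.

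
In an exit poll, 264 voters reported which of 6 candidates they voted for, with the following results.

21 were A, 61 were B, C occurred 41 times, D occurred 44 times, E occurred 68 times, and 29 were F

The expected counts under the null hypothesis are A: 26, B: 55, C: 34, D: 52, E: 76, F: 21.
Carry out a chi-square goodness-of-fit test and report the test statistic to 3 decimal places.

χ² = (21−26)²/26 + (61−55)²/55 + (41−34)²/34 + (44−52)²/52 + (68−76)²/76 + (29−21)²/21
   = 0.9615 + 0.6545 + 1.4412 + 1.2308 + 0.8421 + 3.0476
Sum = 8.178

8.178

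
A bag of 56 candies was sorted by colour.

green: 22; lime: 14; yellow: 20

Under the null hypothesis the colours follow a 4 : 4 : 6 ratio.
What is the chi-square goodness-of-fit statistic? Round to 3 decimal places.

3.167

Ratio total = 14. Expected counts: 56×4/14 = 16, 56×4/14 = 16, 56×6/14 = 24.
cat         O        E   (O−E)²/E
green      22       16     2.2500
lime       14       16     0.2500
yellow     20       24     0.6667
Sum = 3.167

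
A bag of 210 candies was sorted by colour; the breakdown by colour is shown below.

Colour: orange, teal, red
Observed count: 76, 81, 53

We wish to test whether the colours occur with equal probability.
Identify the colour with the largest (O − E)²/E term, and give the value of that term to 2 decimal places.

red, 4.13

Expected count for each of the 3 categories: 210/3 = 70.
cat         O        E   (O−E)²/E
orange     76       70      0.514
teal       81       70      1.729
red        53       70      4.129
The largest term is for red: 4.13.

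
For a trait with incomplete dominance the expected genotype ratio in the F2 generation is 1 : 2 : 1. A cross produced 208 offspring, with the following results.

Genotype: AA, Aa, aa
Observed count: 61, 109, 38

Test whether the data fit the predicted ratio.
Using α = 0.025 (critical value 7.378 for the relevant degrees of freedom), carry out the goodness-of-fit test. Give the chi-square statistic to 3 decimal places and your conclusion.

Ratio total = 4. Expected counts: 208×1/4 = 52, 208×2/4 = 104, 208×1/4 = 52.
χ² = (61−52)²/52 + (109−104)²/104 + (38−52)²/52
   = 1.5577 + 0.2404 + 3.7692
Sum = 5.567
df = 2. Since 5.567 < 7.378, we do not reject H₀.

5.567; do not reject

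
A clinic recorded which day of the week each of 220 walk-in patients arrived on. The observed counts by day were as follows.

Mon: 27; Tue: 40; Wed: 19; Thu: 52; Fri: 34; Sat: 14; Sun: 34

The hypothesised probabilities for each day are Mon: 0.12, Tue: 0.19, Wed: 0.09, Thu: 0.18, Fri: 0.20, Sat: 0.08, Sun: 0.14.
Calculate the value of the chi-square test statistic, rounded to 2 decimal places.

7.35

Expected counts E_i = n·p_i: 220×0.12 = 26.4, 220×0.19 = 41.8, 220×0.09 = 19.8, 220×0.18 = 39.6, 220×0.20 = 44, 220×0.08 = 17.6, 220×0.14 = 30.8.
Mon: (27 − 26.4)²/26.4 = 0.36/26.4 = 0.014
Tue: (40 − 41.8)²/41.8 = 3.24/41.8 = 0.078
Wed: (19 − 19.8)²/19.8 = 0.64/19.8 = 0.032
Thu: (52 − 39.6)²/39.6 = 153.76/39.6 = 3.883
Fri: (34 − 44)²/44 = 100/44 = 2.273
Sat: (14 − 17.6)²/17.6 = 12.96/17.6 = 0.736
Sun: (34 − 30.8)²/30.8 = 10.24/30.8 = 0.332
Sum = 7.35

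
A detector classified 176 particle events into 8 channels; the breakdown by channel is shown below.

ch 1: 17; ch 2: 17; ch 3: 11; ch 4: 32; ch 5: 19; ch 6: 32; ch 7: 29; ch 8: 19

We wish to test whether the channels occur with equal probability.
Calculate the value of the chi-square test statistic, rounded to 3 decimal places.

Expected count for each of the 8 categories: 176/8 = 22.
χ² = (17−22)²/22 + (17−22)²/22 + (11−22)²/22 + (32−22)²/22 + (19−22)²/22 + (32−22)²/22 + (29−22)²/22 + (19−22)²/22
   = 1.1364 + 1.1364 + 5.5000 + 4.5455 + 0.4091 + 4.5455 + 2.2273 + 0.4091
Sum = 19.909

19.909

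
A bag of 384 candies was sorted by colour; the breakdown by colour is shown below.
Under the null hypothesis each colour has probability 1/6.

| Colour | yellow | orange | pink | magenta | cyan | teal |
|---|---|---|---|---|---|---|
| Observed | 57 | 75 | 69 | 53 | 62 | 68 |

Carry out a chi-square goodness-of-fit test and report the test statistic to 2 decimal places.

Expected count for each of the 6 categories: 384/6 = 64.
χ² = (57−64)²/64 + (75−64)²/64 + (69−64)²/64 + (53−64)²/64 + (62−64)²/64 + (68−64)²/64
   = 0.766 + 1.891 + 0.391 + 1.891 + 0.063 + 0.250
Sum = 5.25

5.25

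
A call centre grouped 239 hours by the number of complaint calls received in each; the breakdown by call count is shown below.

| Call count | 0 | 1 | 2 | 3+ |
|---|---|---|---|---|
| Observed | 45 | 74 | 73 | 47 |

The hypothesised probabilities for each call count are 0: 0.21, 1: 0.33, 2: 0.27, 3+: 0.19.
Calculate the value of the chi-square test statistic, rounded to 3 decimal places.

2.005

Expected counts E_i = n·p_i: 239×0.21 = 50.19, 239×0.33 = 78.87, 239×0.27 = 64.53, 239×0.19 = 45.41.
cat         O        E   (O−E)²/E
0          45    50.19     0.5367
1          74    78.87     0.3007
2          73    64.53     1.1117
3+         47    45.41     0.0557
Sum = 2.005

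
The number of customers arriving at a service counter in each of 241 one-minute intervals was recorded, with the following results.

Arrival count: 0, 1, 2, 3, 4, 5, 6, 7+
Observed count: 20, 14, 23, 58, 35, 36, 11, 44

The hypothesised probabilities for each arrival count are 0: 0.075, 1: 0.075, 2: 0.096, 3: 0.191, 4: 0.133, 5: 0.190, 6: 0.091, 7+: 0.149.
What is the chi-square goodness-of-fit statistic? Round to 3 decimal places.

13.872

Expected counts E_i = n·p_i: 241×0.075 = 18.075, 241×0.075 = 18.075, 241×0.096 = 23.136, 241×0.191 = 46.031, 241×0.133 = 32.053, 241×0.190 = 45.79, 241×0.091 = 21.931, 241×0.149 = 35.909.
0: (20 − 18.075)²/18.075 = 3.705625/18.075 = 0.2050
1: (14 − 18.075)²/18.075 = 16.605625/18.075 = 0.9187
2: (23 − 23.136)²/23.136 = 0.018496/23.136 = 0.0008
3: (58 − 46.031)²/46.031 = 143.256961/46.031 = 3.1122
4: (35 − 32.053)²/32.053 = 8.684809/32.053 = 0.2710
5: (36 − 45.79)²/45.79 = 95.8441/45.79 = 2.0931
6: (11 − 21.931)²/21.931 = 119.486761/21.931 = 5.4483
7+: (44 − 35.909)²/35.909 = 65.464281/35.909 = 1.8231
Sum = 13.872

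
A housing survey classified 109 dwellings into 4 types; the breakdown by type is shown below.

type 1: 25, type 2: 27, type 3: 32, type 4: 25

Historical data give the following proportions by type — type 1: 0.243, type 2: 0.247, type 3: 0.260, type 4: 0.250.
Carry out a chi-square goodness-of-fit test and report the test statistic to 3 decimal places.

0.742

Expected counts E_i = n·p_i: 109×0.243 = 26.487, 109×0.247 = 26.923, 109×0.260 = 28.34, 109×0.250 = 27.25.
type 1: (25 − 26.487)²/26.487 = 2.211169/26.487 = 0.0835
type 2: (27 − 26.923)²/26.923 = 0.005929/26.923 = 0.0002
type 3: (32 − 28.34)²/28.34 = 13.3956/28.34 = 0.4727
type 4: (25 − 27.25)²/27.25 = 5.0625/27.25 = 0.1858
Sum = 0.742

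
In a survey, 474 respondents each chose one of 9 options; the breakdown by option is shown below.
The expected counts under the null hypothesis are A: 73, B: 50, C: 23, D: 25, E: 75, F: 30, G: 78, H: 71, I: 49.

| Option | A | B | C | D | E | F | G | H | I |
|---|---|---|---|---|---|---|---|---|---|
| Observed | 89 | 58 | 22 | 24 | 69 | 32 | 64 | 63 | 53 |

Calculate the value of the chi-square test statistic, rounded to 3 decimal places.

9.224

cat         O        E   (O−E)²/E
A          89       73     3.5068
B          58       50     1.2800
C          22       23     0.0435
D          24       25     0.0400
E          69       75     0.4800
F          32       30     0.1333
G          64       78     2.5128
H          63       71     0.9014
I          53       49     0.3265
Sum = 9.224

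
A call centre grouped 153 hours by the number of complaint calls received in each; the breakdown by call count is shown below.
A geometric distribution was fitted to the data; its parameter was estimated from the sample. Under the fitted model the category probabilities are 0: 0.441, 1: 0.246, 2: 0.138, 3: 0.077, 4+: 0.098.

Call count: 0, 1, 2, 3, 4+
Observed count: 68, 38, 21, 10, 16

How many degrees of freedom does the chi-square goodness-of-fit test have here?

There are k = 5 categories and 1 parameter estimated from the data, so df = 5 − 1 − 1 = 3.

3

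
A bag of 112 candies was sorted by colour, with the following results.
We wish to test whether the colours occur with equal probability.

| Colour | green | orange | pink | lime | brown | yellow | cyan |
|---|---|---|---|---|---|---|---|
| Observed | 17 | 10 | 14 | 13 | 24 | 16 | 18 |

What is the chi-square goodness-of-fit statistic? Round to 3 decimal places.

Expected count for each of the 7 categories: 112/7 = 16.
χ² = (17−16)²/16 + (10−16)²/16 + (14−16)²/16 + (13−16)²/16 + (24−16)²/16 + (16−16)²/16 + (18−16)²/16
   = 0.0625 + 2.2500 + 0.2500 + 0.5625 + 4.0000 + 0.0000 + 0.2500
Sum = 7.375

7.375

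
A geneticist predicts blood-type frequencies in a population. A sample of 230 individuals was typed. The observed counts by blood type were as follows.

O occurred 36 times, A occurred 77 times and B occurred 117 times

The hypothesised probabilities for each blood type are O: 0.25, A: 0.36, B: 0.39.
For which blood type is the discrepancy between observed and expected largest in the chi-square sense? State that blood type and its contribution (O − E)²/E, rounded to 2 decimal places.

Expected counts E_i = n·p_i: 230×0.25 = 57.5, 230×0.36 = 82.8, 230×0.39 = 89.7.
O: (36 − 57.5)²/57.5 = 462.25/57.5 = 8.039
A: (77 − 82.8)²/82.8 = 33.64/82.8 = 0.406
B: (117 − 89.7)²/89.7 = 745.29/89.7 = 8.309
The largest term is for B: 8.31.

B, 8.31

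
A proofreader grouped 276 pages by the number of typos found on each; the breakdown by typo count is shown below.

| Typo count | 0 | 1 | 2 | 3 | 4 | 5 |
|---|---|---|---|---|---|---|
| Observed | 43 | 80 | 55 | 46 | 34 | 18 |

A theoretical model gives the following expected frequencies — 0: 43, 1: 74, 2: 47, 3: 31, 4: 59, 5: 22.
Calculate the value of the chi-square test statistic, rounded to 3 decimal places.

0: (43 − 43)²/43 = 0/43 = 0.0000
1: (80 − 74)²/74 = 36/74 = 0.4865
2: (55 − 47)²/47 = 64/47 = 1.3617
3: (46 − 31)²/31 = 225/31 = 7.2581
4: (34 − 59)²/59 = 625/59 = 10.5932
5: (18 − 22)²/22 = 16/22 = 0.7273
Sum = 20.427

20.427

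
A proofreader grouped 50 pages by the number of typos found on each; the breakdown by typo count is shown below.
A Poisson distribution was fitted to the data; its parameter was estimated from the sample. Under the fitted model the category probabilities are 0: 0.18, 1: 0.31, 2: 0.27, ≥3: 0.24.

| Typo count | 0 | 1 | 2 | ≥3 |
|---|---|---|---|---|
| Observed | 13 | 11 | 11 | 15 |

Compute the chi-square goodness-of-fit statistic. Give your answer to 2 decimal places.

4.30

Expected counts E_i = n·p_i: 50×0.18 = 9, 50×0.31 = 15.5, 50×0.27 = 13.5, 50×0.24 = 12.
χ² = (13−9)²/9 + (11−15.5)²/15.5 + (11−13.5)²/13.5 + (15−12)²/12
   = 1.778 + 1.306 + 0.463 + 0.750
Sum = 4.30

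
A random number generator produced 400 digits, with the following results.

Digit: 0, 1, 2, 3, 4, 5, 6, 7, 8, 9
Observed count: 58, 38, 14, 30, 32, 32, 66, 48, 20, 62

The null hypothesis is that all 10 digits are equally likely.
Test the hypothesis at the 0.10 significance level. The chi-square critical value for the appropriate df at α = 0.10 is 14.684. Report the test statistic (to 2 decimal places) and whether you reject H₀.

71.40; reject

Expected count for each of the 10 categories: 400/10 = 40.
cat         O        E   (O−E)²/E
0          58       40      8.100
1          38       40      0.100
2          14       40     16.900
3          30       40      2.500
4          32       40      1.600
5          32       40      1.600
6          66       40     16.900
7          48       40      1.600
8          20       40     10.000
9          62       40     12.100
Sum = 71.40
df = 9. Since 71.40 > 14.684, we reject H₀.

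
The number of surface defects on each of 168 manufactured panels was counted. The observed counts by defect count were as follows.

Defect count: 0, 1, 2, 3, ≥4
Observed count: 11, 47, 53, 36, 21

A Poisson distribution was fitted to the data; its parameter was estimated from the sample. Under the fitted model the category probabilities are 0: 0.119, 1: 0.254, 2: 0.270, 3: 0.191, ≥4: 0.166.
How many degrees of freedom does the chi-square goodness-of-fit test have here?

There are k = 5 categories and 1 parameter estimated from the data, so df = 5 − 1 − 1 = 3.

3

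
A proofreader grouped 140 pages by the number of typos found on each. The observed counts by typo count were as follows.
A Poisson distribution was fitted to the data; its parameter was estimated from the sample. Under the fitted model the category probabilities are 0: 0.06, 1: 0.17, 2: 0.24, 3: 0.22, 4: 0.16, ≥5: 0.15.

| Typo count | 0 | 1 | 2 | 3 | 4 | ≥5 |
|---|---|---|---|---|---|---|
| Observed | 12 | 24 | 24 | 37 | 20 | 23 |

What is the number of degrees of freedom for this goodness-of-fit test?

4

There are k = 6 categories and 1 parameter estimated from the data, so df = 6 − 1 − 1 = 4.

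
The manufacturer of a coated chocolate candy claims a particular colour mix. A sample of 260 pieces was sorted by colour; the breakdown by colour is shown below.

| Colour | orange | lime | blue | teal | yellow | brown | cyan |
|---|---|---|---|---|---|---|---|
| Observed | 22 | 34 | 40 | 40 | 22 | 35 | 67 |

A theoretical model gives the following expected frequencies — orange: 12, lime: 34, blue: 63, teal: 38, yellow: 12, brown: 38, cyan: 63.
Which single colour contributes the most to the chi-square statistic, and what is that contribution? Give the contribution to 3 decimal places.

blue, 8.397

orange: (22 − 12)²/12 = 100/12 = 8.3333
lime: (34 − 34)²/34 = 0/34 = 0.0000
blue: (40 − 63)²/63 = 529/63 = 8.3968
teal: (40 − 38)²/38 = 4/38 = 0.1053
yellow: (22 − 12)²/12 = 100/12 = 8.3333
brown: (35 − 38)²/38 = 9/38 = 0.2368
cyan: (67 − 63)²/63 = 16/63 = 0.2540
The largest term is for blue: 8.397.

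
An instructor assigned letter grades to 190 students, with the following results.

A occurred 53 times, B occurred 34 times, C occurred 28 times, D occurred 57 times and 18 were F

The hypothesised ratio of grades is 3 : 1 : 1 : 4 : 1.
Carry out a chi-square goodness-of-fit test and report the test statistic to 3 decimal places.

21.189

Ratio total = 10. Expected counts: 190×3/10 = 57, 190×1/10 = 19, 190×1/10 = 19, 190×4/10 = 76, 190×1/10 = 19.
cat         O        E   (O−E)²/E
A          53       57     0.2807
B          34       19    11.8421
C          28       19     4.2632
D          57       76     4.7500
F          18       19     0.0526
Sum = 21.189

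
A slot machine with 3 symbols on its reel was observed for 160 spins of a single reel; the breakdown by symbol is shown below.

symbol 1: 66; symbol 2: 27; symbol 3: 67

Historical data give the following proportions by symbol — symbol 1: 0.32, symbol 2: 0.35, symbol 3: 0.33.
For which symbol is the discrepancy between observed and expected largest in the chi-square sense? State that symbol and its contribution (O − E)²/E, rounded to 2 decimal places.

symbol 2, 15.02

Expected counts E_i = n·p_i: 160×0.32 = 51.2, 160×0.35 = 56, 160×0.33 = 52.8.
cat           O        E   (O−E)²/E
symbol 1     66     51.2      4.278
symbol 2     27       56     15.018
symbol 3     67     52.8      3.819
The largest term is for symbol 2: 15.02.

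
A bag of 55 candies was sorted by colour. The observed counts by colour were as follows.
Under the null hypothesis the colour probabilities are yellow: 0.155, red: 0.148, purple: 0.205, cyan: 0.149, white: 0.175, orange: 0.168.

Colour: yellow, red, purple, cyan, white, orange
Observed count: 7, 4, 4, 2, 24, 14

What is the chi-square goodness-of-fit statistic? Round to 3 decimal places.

35.677

Expected counts E_i = n·p_i: 55×0.155 = 8.525, 55×0.148 = 8.14, 55×0.205 = 11.275, 55×0.149 = 8.195, 55×0.175 = 9.625, 55×0.168 = 9.24.
yellow: (7 − 8.525)²/8.525 = 2.325625/8.525 = 0.2728
red: (4 − 8.14)²/8.14 = 17.1396/8.14 = 2.1056
purple: (4 − 11.275)²/11.275 = 52.925625/11.275 = 4.6941
cyan: (2 − 8.195)²/8.195 = 38.378025/8.195 = 4.6831
white: (24 − 9.625)²/9.625 = 206.640625/9.625 = 21.4692
orange: (14 − 9.24)²/9.24 = 22.6576/9.24 = 2.4521
Sum = 35.677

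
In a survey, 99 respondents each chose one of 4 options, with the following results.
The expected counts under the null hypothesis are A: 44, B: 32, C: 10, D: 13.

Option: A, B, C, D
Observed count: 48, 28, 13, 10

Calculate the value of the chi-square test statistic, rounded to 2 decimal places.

A: (48 − 44)²/44 = 16/44 = 0.364
B: (28 − 32)²/32 = 16/32 = 0.500
C: (13 − 10)²/10 = 9/10 = 0.900
D: (10 − 13)²/13 = 9/13 = 0.692
Sum = 2.46

2.46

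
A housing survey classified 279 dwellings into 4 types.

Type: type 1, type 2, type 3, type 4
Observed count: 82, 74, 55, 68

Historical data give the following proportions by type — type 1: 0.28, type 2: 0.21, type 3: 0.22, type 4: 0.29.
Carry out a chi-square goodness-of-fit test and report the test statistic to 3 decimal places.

Expected counts E_i = n·p_i: 279×0.28 = 78.12, 279×0.21 = 58.59, 279×0.22 = 61.38, 279×0.29 = 80.91.
χ² = (82−78.12)²/78.12 + (74−58.59)²/58.59 + (55−61.38)²/61.38 + (68−80.91)²/80.91
   = 0.1927 + 4.0530 + 0.6632 + 2.0599
Sum = 6.969

6.969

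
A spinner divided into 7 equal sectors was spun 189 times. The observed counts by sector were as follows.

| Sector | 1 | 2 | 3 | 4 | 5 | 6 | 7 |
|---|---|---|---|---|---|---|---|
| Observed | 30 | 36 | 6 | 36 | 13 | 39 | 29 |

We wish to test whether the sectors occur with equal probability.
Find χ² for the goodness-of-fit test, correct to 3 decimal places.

35.407

Expected count for each of the 7 categories: 189/7 = 27.
χ² = (30−27)²/27 + (36−27)²/27 + (6−27)²/27 + (36−27)²/27 + (13−27)²/27 + (39−27)²/27 + (29−27)²/27
   = 0.3333 + 3.0000 + 16.3333 + 3.0000 + 7.2593 + 5.3333 + 0.1481
Sum = 35.407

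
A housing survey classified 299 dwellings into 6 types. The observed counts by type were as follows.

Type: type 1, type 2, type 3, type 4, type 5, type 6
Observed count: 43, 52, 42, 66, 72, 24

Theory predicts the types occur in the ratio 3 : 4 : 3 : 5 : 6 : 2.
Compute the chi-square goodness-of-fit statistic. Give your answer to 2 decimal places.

1.27

Ratio total = 23. Expected counts: 299×3/23 = 39, 299×4/23 = 52, 299×3/23 = 39, 299×5/23 = 65, 299×6/23 = 78, 299×2/23 = 26.
χ² = (43−39)²/39 + (52−52)²/52 + (42−39)²/39 + (66−65)²/65 + (72−78)²/78 + (24−26)²/26
   = 0.410 + 0.000 + 0.231 + 0.015 + 0.462 + 0.154
Sum = 1.27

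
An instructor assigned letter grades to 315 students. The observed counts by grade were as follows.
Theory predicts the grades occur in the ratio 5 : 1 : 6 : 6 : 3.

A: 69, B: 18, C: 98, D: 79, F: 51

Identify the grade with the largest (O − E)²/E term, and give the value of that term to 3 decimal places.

D, 1.344

Ratio total = 21. Expected counts: 315×5/21 = 75, 315×1/21 = 15, 315×6/21 = 90, 315×6/21 = 90, 315×3/21 = 45.
A: (69 − 75)²/75 = 36/75 = 0.4800
B: (18 − 15)²/15 = 9/15 = 0.6000
C: (98 − 90)²/90 = 64/90 = 0.7111
D: (79 − 90)²/90 = 121/90 = 1.3444
F: (51 − 45)²/45 = 36/45 = 0.8000
The largest term is for D: 1.344.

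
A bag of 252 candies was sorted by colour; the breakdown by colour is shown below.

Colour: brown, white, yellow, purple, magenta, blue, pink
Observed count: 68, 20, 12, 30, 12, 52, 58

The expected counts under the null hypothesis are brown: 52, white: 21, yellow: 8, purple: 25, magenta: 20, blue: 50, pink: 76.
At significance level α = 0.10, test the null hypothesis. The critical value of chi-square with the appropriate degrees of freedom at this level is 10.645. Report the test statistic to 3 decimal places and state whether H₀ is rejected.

15.514; reject

χ² = (68−52)²/52 + (20−21)²/21 + (12−8)²/8 + (30−25)²/25 + (12−20)²/20 + (52−50)²/50 + (58−76)²/76
   = 4.9231 + 0.0476 + 2.0000 + 1.0000 + 3.2000 + 0.0800 + 4.2632
Sum = 15.514
df = 6. Since 15.514 > 10.645, we reject H₀.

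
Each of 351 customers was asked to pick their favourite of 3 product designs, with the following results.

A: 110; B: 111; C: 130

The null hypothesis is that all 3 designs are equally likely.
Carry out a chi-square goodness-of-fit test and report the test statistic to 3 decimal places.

Expected count for each of the 3 categories: 351/3 = 117.
A: (110 − 117)²/117 = 49/117 = 0.4188
B: (111 − 117)²/117 = 36/117 = 0.3077
C: (130 − 117)²/117 = 169/117 = 1.4444
Sum = 2.171

2.171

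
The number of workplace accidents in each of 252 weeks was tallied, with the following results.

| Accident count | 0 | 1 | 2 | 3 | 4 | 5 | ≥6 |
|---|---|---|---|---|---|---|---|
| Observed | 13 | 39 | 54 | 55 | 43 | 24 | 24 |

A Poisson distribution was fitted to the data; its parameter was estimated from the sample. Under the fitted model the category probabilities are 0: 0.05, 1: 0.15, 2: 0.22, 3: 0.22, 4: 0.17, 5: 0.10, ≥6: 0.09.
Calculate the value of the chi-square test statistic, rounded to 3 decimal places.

0.226

Expected counts E_i = n·p_i: 252×0.05 = 12.6, 252×0.15 = 37.8, 252×0.22 = 55.44, 252×0.22 = 55.44, 252×0.17 = 42.84, 252×0.10 = 25.2, 252×0.09 = 22.68.
cat         O        E   (O−E)²/E
0          13     12.6     0.0127
1          39     37.8     0.0381
2          54    55.44     0.0374
3          55    55.44     0.0035
4          43    42.84     0.0006
5          24     25.2     0.0571
≥6         24    22.68     0.0768
Sum = 0.226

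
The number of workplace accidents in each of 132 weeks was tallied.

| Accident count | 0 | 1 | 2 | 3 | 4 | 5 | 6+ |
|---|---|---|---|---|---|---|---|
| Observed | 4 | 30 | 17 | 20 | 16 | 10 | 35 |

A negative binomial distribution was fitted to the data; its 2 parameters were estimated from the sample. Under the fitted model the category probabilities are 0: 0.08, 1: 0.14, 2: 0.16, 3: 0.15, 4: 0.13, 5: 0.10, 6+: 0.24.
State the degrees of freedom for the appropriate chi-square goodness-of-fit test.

There are k = 7 categories and 2 parameters estimated from the data, so df = 7 − 1 − 2 = 4.

4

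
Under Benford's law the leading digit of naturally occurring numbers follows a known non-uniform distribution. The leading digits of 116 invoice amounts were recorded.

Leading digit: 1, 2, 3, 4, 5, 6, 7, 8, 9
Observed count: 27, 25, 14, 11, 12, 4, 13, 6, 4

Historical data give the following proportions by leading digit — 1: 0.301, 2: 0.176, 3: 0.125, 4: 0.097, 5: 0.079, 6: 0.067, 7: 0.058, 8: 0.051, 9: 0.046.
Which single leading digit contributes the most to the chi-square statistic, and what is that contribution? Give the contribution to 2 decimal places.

7, 5.85

Expected counts E_i = n·p_i: 116×0.301 = 34.916, 116×0.176 = 20.416, 116×0.125 = 14.5, 116×0.097 = 11.252, 116×0.079 = 9.164, 116×0.067 = 7.772, 116×0.058 = 6.728, 116×0.051 = 5.916, 116×0.046 = 5.336.
χ² = (27−34.916)²/34.916 + (25−20.416)²/20.416 + (14−14.5)²/14.5 + (11−11.252)²/11.252 + (12−9.164)²/9.164 + (4−7.772)²/7.772 + (13−6.728)²/6.728 + (6−5.916)²/5.916 + (4−5.336)²/5.336
   = 1.795 + 1.029 + 0.017 + 0.006 + 0.878 + 1.831 + 5.847 + 0.001 + 0.335
The largest term is for 7: 5.85.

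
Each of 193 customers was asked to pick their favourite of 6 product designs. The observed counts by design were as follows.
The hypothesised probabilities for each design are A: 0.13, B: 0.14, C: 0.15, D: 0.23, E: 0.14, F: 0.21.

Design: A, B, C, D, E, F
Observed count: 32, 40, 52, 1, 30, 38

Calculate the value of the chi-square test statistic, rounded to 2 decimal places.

Expected counts E_i = n·p_i: 193×0.13 = 25.09, 193×0.14 = 27.02, 193×0.15 = 28.95, 193×0.23 = 44.39, 193×0.14 = 27.02, 193×0.21 = 40.53.
A: (32 − 25.09)²/25.09 = 47.7481/25.09 = 1.903
B: (40 − 27.02)²/27.02 = 168.4804/27.02 = 6.235
C: (52 − 28.95)²/28.95 = 531.3025/28.95 = 18.352
D: (1 − 44.39)²/44.39 = 1882.6921/44.39 = 42.413
E: (30 − 27.02)²/27.02 = 8.8804/27.02 = 0.329
F: (38 − 40.53)²/40.53 = 6.4009/40.53 = 0.158
Sum = 69.39

69.39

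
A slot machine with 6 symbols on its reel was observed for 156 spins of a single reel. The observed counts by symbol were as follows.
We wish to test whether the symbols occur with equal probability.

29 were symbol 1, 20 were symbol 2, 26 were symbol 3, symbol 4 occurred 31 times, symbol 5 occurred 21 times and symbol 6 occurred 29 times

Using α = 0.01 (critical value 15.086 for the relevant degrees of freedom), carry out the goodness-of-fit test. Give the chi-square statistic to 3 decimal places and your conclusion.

4.000; do not reject

Expected count for each of the 6 categories: 156/6 = 26.
cat           O        E   (O−E)²/E
symbol 1     29       26     0.3462
symbol 2     20       26     1.3846
symbol 3     26       26     0.0000
symbol 4     31       26     0.9615
symbol 5     21       26     0.9615
symbol 6     29       26     0.3462
Sum = 4.000
df = 5. Since 4.000 < 15.086, we do not reject H₀.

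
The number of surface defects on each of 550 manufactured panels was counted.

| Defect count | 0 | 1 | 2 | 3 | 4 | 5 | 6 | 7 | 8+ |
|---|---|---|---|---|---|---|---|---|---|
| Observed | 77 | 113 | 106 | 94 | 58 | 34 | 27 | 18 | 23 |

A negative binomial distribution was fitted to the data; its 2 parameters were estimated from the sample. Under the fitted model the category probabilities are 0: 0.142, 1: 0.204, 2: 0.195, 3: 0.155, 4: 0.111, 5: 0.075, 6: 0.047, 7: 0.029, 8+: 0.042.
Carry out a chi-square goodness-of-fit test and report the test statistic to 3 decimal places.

Expected counts E_i = n·p_i: 550×0.142 = 78.1, 550×0.204 = 112.2, 550×0.195 = 107.25, 550×0.155 = 85.25, 550×0.111 = 61.05, 550×0.075 = 41.25, 550×0.047 = 25.85, 550×0.029 = 15.95, 550×0.042 = 23.1.
cat         O        E   (O−E)²/E
0          77     78.1     0.0155
1         113    112.2     0.0057
2         106   107.25     0.0146
3          94    85.25     0.8981
4          58    61.05     0.1524
5          34    41.25     1.2742
6          27    25.85     0.0512
7          18    15.95     0.2635
8+         23     23.1     0.0004
Sum = 2.676

2.676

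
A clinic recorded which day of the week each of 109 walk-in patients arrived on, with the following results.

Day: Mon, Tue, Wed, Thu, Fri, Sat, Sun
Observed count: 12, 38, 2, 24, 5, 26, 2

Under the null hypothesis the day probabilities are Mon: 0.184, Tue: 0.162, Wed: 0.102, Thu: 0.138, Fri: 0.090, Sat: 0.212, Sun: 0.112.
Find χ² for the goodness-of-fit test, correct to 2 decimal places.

50.74

Expected counts E_i = n·p_i: 109×0.184 = 20.056, 109×0.162 = 17.658, 109×0.102 = 11.118, 109×0.138 = 15.042, 109×0.090 = 9.81, 109×0.212 = 23.108, 109×0.112 = 12.208.
cat         O        E   (O−E)²/E
Mon        12   20.056      3.236
Tue        38   17.658     23.434
Wed         2   11.118      7.478
Thu        24   15.042      5.335
Fri         5     9.81      2.358
Sat        26   23.108      0.362
Sun         2   12.208      8.536
Sum = 50.74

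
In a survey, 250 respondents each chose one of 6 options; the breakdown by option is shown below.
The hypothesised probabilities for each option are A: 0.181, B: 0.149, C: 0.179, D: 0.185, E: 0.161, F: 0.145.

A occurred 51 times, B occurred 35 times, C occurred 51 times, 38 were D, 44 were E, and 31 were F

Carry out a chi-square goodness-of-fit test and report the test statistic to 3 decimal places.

4.321

Expected counts E_i = n·p_i: 250×0.181 = 45.25, 250×0.149 = 37.25, 250×0.179 = 44.75, 250×0.185 = 46.25, 250×0.161 = 40.25, 250×0.145 = 36.25.
χ² = (51−45.25)²/45.25 + (35−37.25)²/37.25 + (51−44.75)²/44.75 + (38−46.25)²/46.25 + (44−40.25)²/40.25 + (31−36.25)²/36.25
   = 0.7307 + 0.1359 + 0.8729 + 1.4716 + 0.3494 + 0.7603
Sum = 4.321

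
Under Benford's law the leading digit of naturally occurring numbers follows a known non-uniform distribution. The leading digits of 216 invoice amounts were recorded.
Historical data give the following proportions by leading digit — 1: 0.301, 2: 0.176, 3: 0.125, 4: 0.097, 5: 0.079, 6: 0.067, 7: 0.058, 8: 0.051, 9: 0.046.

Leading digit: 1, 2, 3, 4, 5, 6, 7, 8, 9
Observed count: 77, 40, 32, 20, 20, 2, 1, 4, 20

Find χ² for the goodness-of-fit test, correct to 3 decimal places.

Expected counts E_i = n·p_i: 216×0.301 = 65.016, 216×0.176 = 38.016, 216×0.125 = 27, 216×0.097 = 20.952, 216×0.079 = 17.064, 216×0.067 = 14.472, 216×0.058 = 12.528, 216×0.051 = 11.016, 216×0.046 = 9.936.
cat         O        E   (O−E)²/E
1          77   65.016     2.2089
2          40   38.016     0.1035
3          32       27     0.9259
4          20   20.952     0.0433
5          20   17.064     0.5052
6           2   14.472    10.7484
7           1   12.528    10.6078
8           4   11.016     4.4684
9          20    9.936    10.1936
Sum = 39.805

39.805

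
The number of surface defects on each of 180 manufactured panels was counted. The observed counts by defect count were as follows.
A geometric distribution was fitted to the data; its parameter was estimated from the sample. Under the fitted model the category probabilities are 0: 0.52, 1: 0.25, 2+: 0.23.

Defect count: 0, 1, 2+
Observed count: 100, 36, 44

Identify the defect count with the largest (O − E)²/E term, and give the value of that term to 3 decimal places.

1, 1.800

Expected counts E_i = n·p_i: 180×0.52 = 93.6, 180×0.25 = 45, 180×0.23 = 41.4.
0: (100 − 93.6)²/93.6 = 40.96/93.6 = 0.4376
1: (36 − 45)²/45 = 81/45 = 1.8000
2+: (44 − 41.4)²/41.4 = 6.76/41.4 = 0.1633
The largest term is for 1: 1.800.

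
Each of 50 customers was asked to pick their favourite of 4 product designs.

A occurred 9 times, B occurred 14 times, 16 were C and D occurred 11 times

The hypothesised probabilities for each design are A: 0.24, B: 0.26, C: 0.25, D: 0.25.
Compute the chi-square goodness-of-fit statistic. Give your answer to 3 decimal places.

Expected counts E_i = n·p_i: 50×0.24 = 12, 50×0.26 = 13, 50×0.25 = 12.5, 50×0.25 = 12.5.
A: (9 − 12)²/12 = 9/12 = 0.7500
B: (14 − 13)²/13 = 1/13 = 0.0769
C: (16 − 12.5)²/12.5 = 12.25/12.5 = 0.9800
D: (11 − 12.5)²/12.5 = 2.25/12.5 = 0.1800
Sum = 1.987

1.987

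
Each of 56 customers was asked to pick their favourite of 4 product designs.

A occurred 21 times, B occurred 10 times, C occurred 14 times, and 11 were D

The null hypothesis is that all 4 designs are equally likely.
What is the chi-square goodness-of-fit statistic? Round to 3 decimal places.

Expected count for each of the 4 categories: 56/4 = 14.
χ² = (21−14)²/14 + (10−14)²/14 + (14−14)²/14 + (11−14)²/14
   = 3.5000 + 1.1429 + 0.0000 + 0.6429
Sum = 5.286

5.286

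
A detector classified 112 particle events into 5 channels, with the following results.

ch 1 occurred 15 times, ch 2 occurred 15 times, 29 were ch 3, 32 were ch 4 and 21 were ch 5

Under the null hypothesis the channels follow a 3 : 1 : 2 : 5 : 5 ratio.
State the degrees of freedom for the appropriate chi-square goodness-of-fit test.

There are k = 5 categories and no parameters were estimated from the data, so df = 5 − 1 = 4.

4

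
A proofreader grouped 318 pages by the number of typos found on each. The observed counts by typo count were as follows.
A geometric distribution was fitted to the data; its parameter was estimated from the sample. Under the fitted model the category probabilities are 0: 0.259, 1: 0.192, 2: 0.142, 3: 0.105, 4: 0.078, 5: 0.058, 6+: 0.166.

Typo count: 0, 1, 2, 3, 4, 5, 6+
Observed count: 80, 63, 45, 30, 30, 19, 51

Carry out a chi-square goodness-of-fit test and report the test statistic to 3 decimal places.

1.640

Expected counts E_i = n·p_i: 318×0.259 = 82.362, 318×0.192 = 61.056, 318×0.142 = 45.156, 318×0.105 = 33.39, 318×0.078 = 24.804, 318×0.058 = 18.444, 318×0.166 = 52.788.
0: (80 − 82.362)²/82.362 = 5.579044/82.362 = 0.0677
1: (63 − 61.056)²/61.056 = 3.779136/61.056 = 0.0619
2: (45 − 45.156)²/45.156 = 0.024336/45.156 = 0.0005
3: (30 − 33.39)²/33.39 = 11.4921/33.39 = 0.3442
4: (30 − 24.804)²/24.804 = 26.998416/24.804 = 1.0885
5: (19 − 18.444)²/18.444 = 0.309136/18.444 = 0.0168
6+: (51 − 52.788)²/52.788 = 3.196944/52.788 = 0.0606
Sum = 1.640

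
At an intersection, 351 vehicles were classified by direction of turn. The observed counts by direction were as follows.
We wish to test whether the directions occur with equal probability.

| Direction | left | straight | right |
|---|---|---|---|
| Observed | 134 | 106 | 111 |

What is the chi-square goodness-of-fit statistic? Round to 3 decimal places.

Under H₀ each category has probability 1/3, so each expected count is 351/3 = 117.
cat           O        E   (O−E)²/E
left        134      117     2.4701
straight    106      117     1.0342
right       111      117     0.3077
Sum = 3.812

3.812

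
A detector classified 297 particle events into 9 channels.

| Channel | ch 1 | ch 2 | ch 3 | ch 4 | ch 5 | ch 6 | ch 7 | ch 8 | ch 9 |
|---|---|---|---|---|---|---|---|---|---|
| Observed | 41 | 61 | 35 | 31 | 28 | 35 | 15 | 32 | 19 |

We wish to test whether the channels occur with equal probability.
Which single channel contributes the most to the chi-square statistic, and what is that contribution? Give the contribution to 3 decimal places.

ch 2, 23.758

Expected count for each of the 9 categories: 297/9 = 33.
χ² = (41−33)²/33 + (61−33)²/33 + (35−33)²/33 + (31−33)²/33 + (28−33)²/33 + (35−33)²/33 + (15−33)²/33 + (32−33)²/33 + (19−33)²/33
   = 1.9394 + 23.7576 + 0.1212 + 0.1212 + 0.7576 + 0.1212 + 9.8182 + 0.0303 + 5.9394
The largest term is for ch 2: 23.758.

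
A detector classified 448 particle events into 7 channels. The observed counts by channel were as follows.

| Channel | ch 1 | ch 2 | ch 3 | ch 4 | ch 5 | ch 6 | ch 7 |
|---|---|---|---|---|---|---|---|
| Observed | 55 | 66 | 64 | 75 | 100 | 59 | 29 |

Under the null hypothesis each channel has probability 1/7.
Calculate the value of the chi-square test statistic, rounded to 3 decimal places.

Under H₀ each category has probability 1/7, so each expected count is 448/7 = 64.
cat         O        E   (O−E)²/E
ch 1       55       64     1.2656
ch 2       66       64     0.0625
ch 3       64       64     0.0000
ch 4       75       64     1.8906
ch 5      100       64    20.2500
ch 6       59       64     0.3906
ch 7       29       64    19.1406
Sum = 43.000

43.000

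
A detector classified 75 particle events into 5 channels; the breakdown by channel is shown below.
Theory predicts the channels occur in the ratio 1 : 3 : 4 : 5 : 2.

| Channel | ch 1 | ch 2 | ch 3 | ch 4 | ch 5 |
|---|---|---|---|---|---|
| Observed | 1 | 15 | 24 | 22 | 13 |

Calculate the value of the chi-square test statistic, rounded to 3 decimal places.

5.260

Ratio total = 15. Expected counts: 75×1/15 = 5, 75×3/15 = 15, 75×4/15 = 20, 75×5/15 = 25, 75×2/15 = 10.
χ² = (1−5)²/5 + (15−15)²/15 + (24−20)²/20 + (22−25)²/25 + (13−10)²/10
   = 3.2000 + 0.0000 + 0.8000 + 0.3600 + 0.9000
Sum = 5.260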